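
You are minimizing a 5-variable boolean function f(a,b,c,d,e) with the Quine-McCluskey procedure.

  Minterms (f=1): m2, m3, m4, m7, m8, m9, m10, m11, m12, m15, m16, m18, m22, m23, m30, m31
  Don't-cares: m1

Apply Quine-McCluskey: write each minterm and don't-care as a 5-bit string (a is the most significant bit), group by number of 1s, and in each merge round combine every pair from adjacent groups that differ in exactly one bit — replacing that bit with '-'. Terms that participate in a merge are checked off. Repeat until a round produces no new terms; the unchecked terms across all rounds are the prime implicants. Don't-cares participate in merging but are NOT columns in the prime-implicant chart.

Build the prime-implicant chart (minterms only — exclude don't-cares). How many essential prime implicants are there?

Round 0: 00001✓ 00010✓ 00011✓ 00100✓ 00111✓ 01000✓ 01001✓ 01010✓ 01011✓ 01100✓ 01111✓ 10000✓ 10010✓ 10110✓ 10111✓ 11110✓ 11111✓
Round 1: -0010 -0111✓ -1111✓ 0-001✓ 0-010✓ 0-011✓ 0-100 0-111✓ 00-11✓ 000-1✓ 0001-✓ 01-00 01-11✓ 010-0✓ 010-1✓ 0100-✓ 0101-✓ 1-110✓ 1-111✓ 10-10 100-0 1011-✓ 1111-✓
Round 2: --111 0--11 0-0-1 0-01- 010-- 1-11-
PIs = {--111, -0010, 0--11, 0-0-1, 0-01-, 0-100, 01-00, 010--, 1-11-, 10-10, 100-0}
Coverage chart:
  m2: -0010,0-01-
  m3: 0--11,0-0-1,0-01-
  m4: 0-100 ←essential
  m7: --111,0--11
  m8: 01-00,010--
  m9: 0-0-1,010--
  m10: 0-01-,010--
  m11: 0--11,0-0-1,0-01-,010--
  m12: 0-100,01-00
  m15: --111,0--11
  m16: 100-0 ←essential
  m18: -0010,10-10,100-0
  m22: 1-11-,10-10
  m23: --111,1-11-
  m30: 1-11- ←essential
  m31: --111,1-11-
Essential: 0-100, 1-11-, 100-0

3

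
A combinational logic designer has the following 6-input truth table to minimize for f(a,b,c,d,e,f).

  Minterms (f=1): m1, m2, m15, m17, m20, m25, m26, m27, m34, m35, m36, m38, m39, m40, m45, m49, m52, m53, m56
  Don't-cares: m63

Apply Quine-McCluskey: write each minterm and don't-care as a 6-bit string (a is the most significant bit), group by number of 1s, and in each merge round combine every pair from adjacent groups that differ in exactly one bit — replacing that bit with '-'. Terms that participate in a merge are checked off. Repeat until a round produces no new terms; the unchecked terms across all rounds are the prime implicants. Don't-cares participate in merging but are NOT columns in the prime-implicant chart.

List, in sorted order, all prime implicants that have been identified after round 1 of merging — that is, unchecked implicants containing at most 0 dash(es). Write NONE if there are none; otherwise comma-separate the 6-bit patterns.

001111, 101101, 111111

Round 0: 000001✓ 000010✓ 001111 010001✓ 010100✓ 011001✓ 011010✓ 011011✓ 100010✓ 100011✓ 100100✓ 100110✓ 100111✓ 101000✓ 101101 110001✓ 110100✓ 110101✓ 111000✓ 111111
Round 1: -00010 -10001 -10100 0-0001 01-001 0110-1 01101- 1-0100 1-1000 100-10✓ 100-11✓ 10001-✓ 1001-0 10011-✓ 110-01 11010-
Round 2: 100-1-
PIs = {-00010, -10001, -10100, 0-0001, 001111, 01-001, 0110-1, 01101-, 1-0100, 1-1000, 100-1-, 1001-0, 101101, 110-01, 11010-, 111111}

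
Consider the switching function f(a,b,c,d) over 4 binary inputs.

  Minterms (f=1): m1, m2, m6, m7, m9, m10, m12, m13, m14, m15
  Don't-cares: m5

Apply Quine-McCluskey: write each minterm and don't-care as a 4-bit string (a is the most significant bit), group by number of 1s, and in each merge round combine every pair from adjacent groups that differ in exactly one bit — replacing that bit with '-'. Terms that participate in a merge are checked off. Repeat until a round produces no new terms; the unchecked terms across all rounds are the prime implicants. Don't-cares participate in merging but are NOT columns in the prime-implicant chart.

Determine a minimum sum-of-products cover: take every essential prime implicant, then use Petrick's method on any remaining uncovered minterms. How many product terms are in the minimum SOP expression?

4

Round 0: 0001✓ 0010✓ 0101✓ 0110✓ 0111✓ 1001✓ 1010✓ 1100✓ 1101✓ 1110✓ 1111✓
Round 1: -001✓ -010✓ -101✓ -110✓ -111✓ 0-01✓ 0-10✓ 01-1✓ 011-✓ 1-01✓ 1-10✓ 11-0✓ 11-1✓ 110-✓ 111-✓
Round 2: --01 --10 -1-1 -11- 11--
PIs = {--01, --10, -1-1, -11-, 11--}
Coverage chart:
  m1: --01 ←essential
  m2: --10 ←essential
  m6: --10,-11-
  m7: -1-1,-11-
  m9: --01 ←essential
  m10: --10 ←essential
  m12: 11-- ←essential
  m13: --01,-1-1,11--
  m14: --10,-11-,11--
  m15: -1-1,-11-,11--
Essential: --01, --10, 11--
Petrick residual → -1-1
Min cover (4 terms): c'd + cd' + bd + ab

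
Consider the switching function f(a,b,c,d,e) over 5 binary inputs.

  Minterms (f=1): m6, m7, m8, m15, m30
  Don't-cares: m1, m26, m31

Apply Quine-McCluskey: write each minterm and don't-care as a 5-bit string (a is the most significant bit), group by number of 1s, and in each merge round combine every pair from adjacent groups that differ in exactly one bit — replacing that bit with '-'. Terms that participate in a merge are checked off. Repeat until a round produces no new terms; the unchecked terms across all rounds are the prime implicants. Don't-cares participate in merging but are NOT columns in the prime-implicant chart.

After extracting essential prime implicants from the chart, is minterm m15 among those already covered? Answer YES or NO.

NO

[col 0] 00001, 00110*, 00111*, 01000, 01111*, 11010*, 11110*, 11111*
[col 1] -1111, 0-111, 0011-, 11-10, 1111-
Prime implicants: -1111, 0-111, 00001, 0011-, 01000, 11-10, 1111-
PI chart (minterm → PIs covering it):
  6 | 0011-  (sole → essential)
  7 | 0-111,0011-
  8 | 01000  (sole → essential)
  15 | -1111,0-111
  30 | 11-10,1111-
Essential prime implicants: 0011-, 01000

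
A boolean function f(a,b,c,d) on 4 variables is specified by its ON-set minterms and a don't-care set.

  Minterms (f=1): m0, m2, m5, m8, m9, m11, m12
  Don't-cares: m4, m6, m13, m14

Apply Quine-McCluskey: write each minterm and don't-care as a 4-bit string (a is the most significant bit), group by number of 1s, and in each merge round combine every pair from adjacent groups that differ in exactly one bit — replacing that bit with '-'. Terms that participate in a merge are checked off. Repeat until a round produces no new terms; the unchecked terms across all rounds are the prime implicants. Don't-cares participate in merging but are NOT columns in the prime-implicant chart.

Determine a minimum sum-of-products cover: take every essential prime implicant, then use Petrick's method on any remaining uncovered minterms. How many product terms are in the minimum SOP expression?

4

[col 0] 0000*, 0010*, 0100*, 0101*, 0110*, 1000*, 1001*, 1011*, 1100*, 1101*, 1110*
[col 1] -000*, -100*, -101*, -110*, 0-00*, 0-10*, 00-0*, 01-0*, 010-*, 1-00*, 1-01*, 10-1, 100-*, 11-0*, 110-*
[col 2] --00, -1-0, -10-, 0--0, 1-0-
Prime implicants: --00, -1-0, -10-, 0--0, 1-0-, 10-1
PI chart (minterm → PIs covering it):
  0 | --00,0--0
  2 | 0--0  (sole → essential)
  5 | -10-  (sole → essential)
  8 | --00,1-0-
  9 | 1-0-,10-1
  11 | 10-1  (sole → essential)
  12 | --00,-1-0,-10-,1-0-
Essential prime implicants: -10-, 0--0, 10-1
Petrick residual → --00
Minimum SOP uses 4 PIs: c'd' + bc' + a'd' + ab'd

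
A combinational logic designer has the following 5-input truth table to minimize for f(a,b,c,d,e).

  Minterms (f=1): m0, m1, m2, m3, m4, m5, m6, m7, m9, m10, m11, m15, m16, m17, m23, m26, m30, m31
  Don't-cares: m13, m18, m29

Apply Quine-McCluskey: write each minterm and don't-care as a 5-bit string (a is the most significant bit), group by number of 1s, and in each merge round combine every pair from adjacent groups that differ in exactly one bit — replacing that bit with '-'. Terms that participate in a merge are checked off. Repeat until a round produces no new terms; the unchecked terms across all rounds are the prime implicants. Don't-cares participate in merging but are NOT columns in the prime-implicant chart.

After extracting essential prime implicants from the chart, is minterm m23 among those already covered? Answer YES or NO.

Round 0: 00000✓ 00001✓ 00010✓ 00011✓ 00100✓ 00101✓ 00110✓ 00111✓ 01001✓ 01010✓ 01011✓ 01101✓ 01111✓ 10000✓ 10001✓ 10010✓ 10111✓ 11010✓ 11101✓ 11110✓ 11111✓
Round 1: -0000✓ -0001✓ -0010✓ -0111✓ -1010✓ -1101✓ -1111✓ 0-001✓ 0-010✓ 0-011✓ 0-101✓ 0-111✓ 00-00✓ 00-01✓ 00-10✓ 00-11✓ 000-0✓ 000-1✓ 0000-✓ 0001-✓ 001-0✓ 001-1✓ 0010-✓ 0011-✓ 01-01✓ 01-11✓ 010-1✓ 0101-✓ 011-1✓ 1-010✓ 1-111✓ 100-0✓ 1000-✓ 11-10 111-1✓ 1111-
Round 2: --010 --111 -00-0 -000- -11-1 0--01✓ 0--11✓ 0-0-1✓ 0-01- 0-1-1✓ 00--0✓ 00--1✓ 00-0-✓ 00-1-✓ 000--✓ 001--✓ 01--1✓
Round 3: 0---1 00---
PIs = {--010, --111, -00-0, -000-, -11-1, 0---1, 0-01-, 00---, 11-10, 1111-}
Coverage chart:
  m0: -00-0,-000-,00---
  m1: -000-,0---1,00---
  m2: --010,-00-0,0-01-,00---
  m3: 0---1,0-01-,00---
  m4: 00--- ←essential
  m5: 0---1,00---
  m6: 00--- ←essential
  m7: --111,0---1,00---
  m9: 0---1 ←essential
  m10: --010,0-01-
  m11: 0---1,0-01-
  m15: --111,-11-1,0---1
  m16: -00-0,-000-
  m17: -000- ←essential
  m23: --111 ←essential
  m26: --010,11-10
  m30: 11-10,1111-
  m31: --111,-11-1,1111-
Essential: --111, -000-, 0---1, 00---

YES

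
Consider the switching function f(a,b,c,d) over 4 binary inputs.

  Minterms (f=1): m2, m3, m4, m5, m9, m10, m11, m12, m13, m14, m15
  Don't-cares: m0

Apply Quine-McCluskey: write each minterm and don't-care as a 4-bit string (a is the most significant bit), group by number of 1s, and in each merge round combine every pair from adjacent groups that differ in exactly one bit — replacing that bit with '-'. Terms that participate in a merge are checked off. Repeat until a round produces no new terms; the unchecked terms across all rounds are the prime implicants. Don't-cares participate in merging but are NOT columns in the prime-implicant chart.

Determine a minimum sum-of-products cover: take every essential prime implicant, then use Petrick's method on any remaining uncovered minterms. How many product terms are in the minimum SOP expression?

size-2^0 implicants → 0000(✓)  0010(✓)  0011(✓)  0100(✓)  0101(✓)  1001(✓)  1010(✓)  1011(✓)  1100(✓)  1101(✓)  1110(✓)  1111(✓)
size-2^1 implicants → -010(✓)  -011(✓)  -100(✓)  -101(✓)  0-00  00-0  001-(✓)  010-(✓)  1-01(✓)  1-10(✓)  1-11(✓)  10-1(✓)  101-(✓)  11-0(✓)  11-1(✓)  110-(✓)  111-(✓)
size-2^2 implicants → -01-  -10-  1--1  1-1-  11--
Unchecked terms (primes): -01-, -10-, 0-00, 00-0, 1--1, 1-1-, 11--
Minterm coverage:
  m2 ⊆ -01-,00-0
  m3 ⊆ -01- [E]
  m4 ⊆ -10-,0-00
  m5 ⊆ -10- [E]
  m9 ⊆ 1--1 [E]
  m10 ⊆ -01-,1-1-
  m11 ⊆ -01-,1--1,1-1-
  m12 ⊆ -10-,11--
  m13 ⊆ -10-,1--1,11--
  m14 ⊆ 1-1-,11--
  m15 ⊆ 1--1,1-1-,11--
E = {-01-, -10-, 1--1}
Petrick residual → 1-1-
Cover = b'c + bc' + ad + ac  |cover|=4

4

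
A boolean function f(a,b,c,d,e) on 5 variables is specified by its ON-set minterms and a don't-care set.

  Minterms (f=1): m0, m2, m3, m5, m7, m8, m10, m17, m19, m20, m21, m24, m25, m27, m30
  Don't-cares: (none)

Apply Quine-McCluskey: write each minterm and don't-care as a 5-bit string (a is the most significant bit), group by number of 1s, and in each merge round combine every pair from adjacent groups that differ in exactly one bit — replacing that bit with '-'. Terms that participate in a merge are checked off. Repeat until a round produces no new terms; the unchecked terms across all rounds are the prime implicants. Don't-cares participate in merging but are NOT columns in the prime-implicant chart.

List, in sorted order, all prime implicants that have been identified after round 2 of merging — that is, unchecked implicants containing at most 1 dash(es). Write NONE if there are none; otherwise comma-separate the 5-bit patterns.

Round 0: 00000✓ 00010✓ 00011✓ 00101✓ 00111✓ 01000✓ 01010✓ 10001✓ 10011✓ 10100✓ 10101✓ 11000✓ 11001✓ 11011✓ 11110
Round 1: -0011 -0101 -1000 0-000✓ 0-010✓ 00-11 000-0✓ 0001- 001-1 010-0✓ 1-001✓ 1-011✓ 10-01 100-1✓ 1010- 110-1✓ 1100-
Round 2: 0-0-0 1-0-1
PIs = {-0011, -0101, -1000, 0-0-0, 00-11, 0001-, 001-1, 1-0-1, 10-01, 1010-, 1100-, 11110}

-0011, -0101, -1000, 00-11, 0001-, 001-1, 10-01, 1010-, 1100-, 11110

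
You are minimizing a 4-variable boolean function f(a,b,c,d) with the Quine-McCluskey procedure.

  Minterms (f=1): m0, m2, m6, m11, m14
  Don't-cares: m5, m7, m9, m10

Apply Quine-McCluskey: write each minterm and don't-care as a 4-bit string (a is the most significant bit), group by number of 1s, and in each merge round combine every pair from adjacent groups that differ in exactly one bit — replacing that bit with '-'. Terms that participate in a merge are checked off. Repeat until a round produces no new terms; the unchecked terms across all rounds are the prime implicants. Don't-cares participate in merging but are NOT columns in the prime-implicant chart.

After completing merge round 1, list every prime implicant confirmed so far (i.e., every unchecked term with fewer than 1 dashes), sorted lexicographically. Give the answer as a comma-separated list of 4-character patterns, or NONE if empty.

NONE

size-2^0 implicants → 0000(✓)  0010(✓)  0101(✓)  0110(✓)  0111(✓)  1001(✓)  1010(✓)  1011(✓)  1110(✓)
size-2^1 implicants → -010(✓)  -110(✓)  0-10(✓)  00-0  01-1  011-  1-10(✓)  10-1  101-
size-2^2 implicants → --10
Unchecked terms (primes): --10, 00-0, 01-1, 011-, 10-1, 101-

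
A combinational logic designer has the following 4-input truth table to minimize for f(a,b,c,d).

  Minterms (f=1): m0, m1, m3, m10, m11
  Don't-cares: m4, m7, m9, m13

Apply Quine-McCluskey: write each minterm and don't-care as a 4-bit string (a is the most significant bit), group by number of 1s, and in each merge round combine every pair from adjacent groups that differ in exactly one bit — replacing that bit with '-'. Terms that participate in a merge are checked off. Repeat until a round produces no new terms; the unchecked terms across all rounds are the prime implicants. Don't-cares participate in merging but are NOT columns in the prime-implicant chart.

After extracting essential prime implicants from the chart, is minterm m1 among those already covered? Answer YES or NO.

[col 0] 0000*, 0001*, 0011*, 0100*, 0111*, 1001*, 1010*, 1011*, 1101*
[col 1] -001*, -011*, 0-00, 0-11, 00-1*, 000-, 1-01, 10-1*, 101-
[col 2] -0-1
Prime implicants: -0-1, 0-00, 0-11, 000-, 1-01, 101-
PI chart (minterm → PIs covering it):
  0 | 0-00,000-
  1 | -0-1,000-
  3 | -0-1,0-11
  10 | 101-  (sole → essential)
  11 | -0-1,101-
Essential prime implicants: 101-

NO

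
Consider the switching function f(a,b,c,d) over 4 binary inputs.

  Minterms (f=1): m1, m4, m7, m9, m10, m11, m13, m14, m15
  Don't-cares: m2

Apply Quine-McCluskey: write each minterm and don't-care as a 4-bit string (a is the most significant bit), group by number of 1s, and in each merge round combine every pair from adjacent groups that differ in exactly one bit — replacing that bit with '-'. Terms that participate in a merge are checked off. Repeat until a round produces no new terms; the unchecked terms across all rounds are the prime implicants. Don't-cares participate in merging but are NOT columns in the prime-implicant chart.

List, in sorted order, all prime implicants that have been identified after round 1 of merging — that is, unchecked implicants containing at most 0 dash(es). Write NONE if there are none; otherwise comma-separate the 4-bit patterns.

[col 0] 0001*, 0010*, 0100, 0111*, 1001*, 1010*, 1011*, 1101*, 1110*, 1111*
[col 1] -001, -010, -111, 1-01*, 1-10*, 1-11*, 10-1*, 101-*, 11-1*, 111-*
[col 2] 1--1, 1-1-
Prime implicants: -001, -010, -111, 0100, 1--1, 1-1-

0100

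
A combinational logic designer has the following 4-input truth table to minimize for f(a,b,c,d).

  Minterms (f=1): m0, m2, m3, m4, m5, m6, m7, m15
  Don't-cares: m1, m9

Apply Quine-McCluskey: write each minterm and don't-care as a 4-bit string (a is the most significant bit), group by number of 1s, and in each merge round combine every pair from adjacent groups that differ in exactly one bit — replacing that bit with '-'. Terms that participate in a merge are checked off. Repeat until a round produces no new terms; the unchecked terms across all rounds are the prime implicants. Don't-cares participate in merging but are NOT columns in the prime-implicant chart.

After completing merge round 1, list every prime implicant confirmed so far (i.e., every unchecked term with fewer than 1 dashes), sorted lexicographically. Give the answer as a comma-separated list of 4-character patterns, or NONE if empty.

NONE

size-2^0 implicants → 0000(✓)  0001(✓)  0010(✓)  0011(✓)  0100(✓)  0101(✓)  0110(✓)  0111(✓)  1001(✓)  1111(✓)
size-2^1 implicants → -001  -111  0-00(✓)  0-01(✓)  0-10(✓)  0-11(✓)  00-0(✓)  00-1(✓)  000-(✓)  001-(✓)  01-0(✓)  01-1(✓)  010-(✓)  011-(✓)
size-2^2 implicants → 0--0(✓)  0--1(✓)  0-0-(✓)  0-1-(✓)  00--(✓)  01--(✓)
size-2^3 implicants → 0---
Unchecked terms (primes): -001, -111, 0---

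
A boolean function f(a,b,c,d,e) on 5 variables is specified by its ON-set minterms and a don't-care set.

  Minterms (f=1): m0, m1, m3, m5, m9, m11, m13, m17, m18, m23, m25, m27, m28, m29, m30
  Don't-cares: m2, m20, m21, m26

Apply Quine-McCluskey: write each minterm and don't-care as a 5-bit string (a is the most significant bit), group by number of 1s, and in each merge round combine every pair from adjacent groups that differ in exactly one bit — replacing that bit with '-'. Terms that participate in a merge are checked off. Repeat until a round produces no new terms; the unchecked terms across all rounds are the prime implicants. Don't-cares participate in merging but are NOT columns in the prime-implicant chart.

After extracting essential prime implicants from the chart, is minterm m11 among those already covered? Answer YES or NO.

NO

size-2^0 implicants → 00000(✓)  00001(✓)  00010(✓)  00011(✓)  00101(✓)  01001(✓)  01011(✓)  01101(✓)  10001(✓)  10010(✓)  10100(✓)  10101(✓)  10111(✓)  11001(✓)  11010(✓)  11011(✓)  11100(✓)  11101(✓)  11110(✓)
size-2^1 implicants → -0001(✓)  -0010  -0101(✓)  -1001(✓)  -1011(✓)  -1101(✓)  0-001(✓)  0-011(✓)  0-101(✓)  00-01(✓)  000-0(✓)  000-1(✓)  0000-(✓)  0001-(✓)  01-01(✓)  010-1(✓)  1-001(✓)  1-010  1-100(✓)  1-101(✓)  10-01(✓)  101-1  1010-(✓)  11-01(✓)  11-10  110-1(✓)  1101-  111-0  1110-(✓)
size-2^2 implicants → --001(✓)  --101(✓)  -0-01(✓)  -1-01(✓)  -10-1  0--01(✓)  0-0-1  000--  1--01(✓)  1-10-
size-2^3 implicants → ---01
Unchecked terms (primes): ---01, -0010, -10-1, 0-0-1, 000--, 1-010, 1-10-, 101-1, 11-10, 1101-, 111-0
Minterm coverage:
  m0 ⊆ 000-- [E]
  m1 ⊆ ---01,0-0-1,000--
  m3 ⊆ 0-0-1,000--
  m5 ⊆ ---01 [E]
  m9 ⊆ ---01,-10-1,0-0-1
  m11 ⊆ -10-1,0-0-1
  m13 ⊆ ---01 [E]
  m17 ⊆ ---01 [E]
  m18 ⊆ -0010,1-010
  m23 ⊆ 101-1 [E]
  m25 ⊆ ---01,-10-1
  m27 ⊆ -10-1,1101-
  m28 ⊆ 1-10-,111-0
  m29 ⊆ ---01,1-10-
  m30 ⊆ 11-10,111-0
E = {---01, 000--, 101-1}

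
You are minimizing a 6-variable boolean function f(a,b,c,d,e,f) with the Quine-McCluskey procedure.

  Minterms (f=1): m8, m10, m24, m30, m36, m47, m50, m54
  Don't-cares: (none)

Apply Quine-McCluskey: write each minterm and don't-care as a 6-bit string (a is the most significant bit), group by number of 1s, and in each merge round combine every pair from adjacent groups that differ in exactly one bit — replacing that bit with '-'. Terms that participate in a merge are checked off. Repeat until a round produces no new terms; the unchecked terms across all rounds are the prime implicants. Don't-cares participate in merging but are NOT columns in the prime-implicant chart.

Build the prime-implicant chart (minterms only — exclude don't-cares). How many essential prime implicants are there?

[col 0] 001000*, 001010*, 011000*, 011110, 100100, 101111, 110010*, 110110*
[col 1] 0-1000, 0010-0, 110-10
Prime implicants: 0-1000, 0010-0, 011110, 100100, 101111, 110-10
PI chart (minterm → PIs covering it):
  8 | 0-1000,0010-0
  10 | 0010-0  (sole → essential)
  24 | 0-1000  (sole → essential)
  30 | 011110  (sole → essential)
  36 | 100100  (sole → essential)
  47 | 101111  (sole → essential)
  50 | 110-10  (sole → essential)
  54 | 110-10  (sole → essential)
Essential prime implicants: 0-1000, 0010-0, 011110, 100100, 101111, 110-10

6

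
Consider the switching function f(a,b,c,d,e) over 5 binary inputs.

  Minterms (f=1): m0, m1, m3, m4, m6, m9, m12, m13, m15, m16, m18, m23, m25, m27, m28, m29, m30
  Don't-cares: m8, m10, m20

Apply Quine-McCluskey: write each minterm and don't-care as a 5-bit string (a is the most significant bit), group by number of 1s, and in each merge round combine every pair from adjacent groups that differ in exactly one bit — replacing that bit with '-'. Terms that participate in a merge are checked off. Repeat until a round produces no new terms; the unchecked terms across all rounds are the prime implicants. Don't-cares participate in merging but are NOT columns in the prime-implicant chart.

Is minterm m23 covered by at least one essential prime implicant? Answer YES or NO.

size-2^0 implicants → 00000(✓)  00001(✓)  00011(✓)  00100(✓)  00110(✓)  01000(✓)  01001(✓)  01010(✓)  01100(✓)  01101(✓)  01111(✓)  10000(✓)  10010(✓)  10100(✓)  10111  11001(✓)  11011(✓)  11100(✓)  11101(✓)  11110(✓)
size-2^1 implicants → -0000(✓)  -0100(✓)  -1001(✓)  -1100(✓)  -1101(✓)  0-000(✓)  0-001(✓)  0-100(✓)  00-00(✓)  000-1  0000-(✓)  001-0  01-00(✓)  01-01(✓)  010-0  0100-(✓)  011-1  0110-(✓)  1-100(✓)  10-00(✓)  100-0  11-01(✓)  110-1  111-0  1110-(✓)
size-2^2 implicants → --100  -0-00  -1-01  -110-  0--00  0-00-  01-0-
Unchecked terms (primes): --100, -0-00, -1-01, -110-, 0--00, 0-00-, 000-1, 001-0, 01-0-, 010-0, 011-1, 100-0, 10111, 110-1, 111-0
Minterm coverage:
  m0 ⊆ -0-00,0--00,0-00-
  m1 ⊆ 0-00-,000-1
  m3 ⊆ 000-1 [E]
  m4 ⊆ --100,-0-00,0--00,001-0
  m6 ⊆ 001-0 [E]
  m9 ⊆ -1-01,0-00-,01-0-
  m12 ⊆ --100,-110-,0--00,01-0-
  m13 ⊆ -1-01,-110-,01-0-,011-1
  m15 ⊆ 011-1 [E]
  m16 ⊆ -0-00,100-0
  m18 ⊆ 100-0 [E]
  m23 ⊆ 10111 [E]
  m25 ⊆ -1-01,110-1
  m27 ⊆ 110-1 [E]
  m28 ⊆ --100,-110-,111-0
  m29 ⊆ -1-01,-110-
  m30 ⊆ 111-0 [E]
E = {000-1, 001-0, 011-1, 100-0, 10111, 110-1, 111-0}

YES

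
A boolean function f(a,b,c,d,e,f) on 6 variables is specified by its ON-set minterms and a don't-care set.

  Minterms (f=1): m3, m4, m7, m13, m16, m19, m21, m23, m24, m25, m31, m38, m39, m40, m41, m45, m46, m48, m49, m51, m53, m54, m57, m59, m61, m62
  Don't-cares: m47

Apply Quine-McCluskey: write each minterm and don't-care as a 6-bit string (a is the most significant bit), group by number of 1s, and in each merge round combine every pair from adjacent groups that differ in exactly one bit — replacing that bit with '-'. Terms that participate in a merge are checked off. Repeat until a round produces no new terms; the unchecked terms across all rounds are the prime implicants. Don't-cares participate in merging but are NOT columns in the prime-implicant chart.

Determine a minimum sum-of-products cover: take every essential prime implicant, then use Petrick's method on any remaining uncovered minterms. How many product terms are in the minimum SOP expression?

Round 0: 000011✓ 000100 000111✓ 001101✓ 010000✓ 010011✓ 010101✓ 010111✓ 011000✓ 011001✓ 011111✓ 100110✓ 100111✓ 101000✓ 101001✓ 101101✓ 101110✓ 101111✓ 110000✓ 110001✓ 110011✓ 110101✓ 110110✓ 111001✓ 111011✓ 111101✓ 111110✓
Round 1: -00111 -01101 -10000 -10011 -10101 -11001 0-0011✓ 0-0111✓ 000-11✓ 01-000 01-111 010-11✓ 0101-1 01100- 1-0110✓ 1-1001✓ 1-1101✓ 1-1110✓ 10-110✓ 10-111✓ 10011-✓ 101-01✓ 10100- 1011-1 10111-✓ 11-001✓ 11-011✓ 11-101✓ 11-110✓ 110-01✓ 1100-1✓ 11000- 111-01✓ 1110-1✓
Round 2: 0-0-11 1--110 1-1-01 10-11- 11--01 11-0-1
PIs = {-00111, -01101, -10000, -10011, -10101, -11001, 0-0-11, 000100, 01-000, 01-111, 0101-1, 01100-, 1--110, 1-1-01, 10-11-, 10100-, 1011-1, 11--01, 11-0-1, 11000-}
Coverage chart:
  m3: 0-0-11 ←essential
  m4: 000100 ←essential
  m7: -00111,0-0-11
  m13: -01101 ←essential
  m16: -10000,01-000
  m19: -10011,0-0-11
  m21: -10101,0101-1
  m23: 0-0-11,01-111,0101-1
  m24: 01-000,01100-
  m25: -11001,01100-
  m31: 01-111 ←essential
  m38: 1--110,10-11-
  m39: -00111,10-11-
  m40: 10100- ←essential
  m41: 1-1-01,10100-
  m45: -01101,1-1-01,1011-1
  m46: 1--110,10-11-
  m48: -10000,11000-
  m49: 11--01,11-0-1,11000-
  m51: -10011,11-0-1
  m53: -10101,11--01
  m54: 1--110 ←essential
  m57: -11001,1-1-01,11--01,11-0-1
  m59: 11-0-1 ←essential
  m61: 1-1-01,11--01
  m62: 1--110 ←essential
Essential: -01101, 0-0-11, 000100, 01-111, 1--110, 10100-, 11-0-1
Petrick residual → -00111, -10000, -10101, 01100-, 1-1-01
Min cover (12 terms): b'c'def + b'cde'f + bc'd'e'f' + bc'de'f + a'c'ef + a'b'c'de'f' + a'bdef + a'bcd'e' + adef' + ace'f + ab'cd'e' + abd'f

12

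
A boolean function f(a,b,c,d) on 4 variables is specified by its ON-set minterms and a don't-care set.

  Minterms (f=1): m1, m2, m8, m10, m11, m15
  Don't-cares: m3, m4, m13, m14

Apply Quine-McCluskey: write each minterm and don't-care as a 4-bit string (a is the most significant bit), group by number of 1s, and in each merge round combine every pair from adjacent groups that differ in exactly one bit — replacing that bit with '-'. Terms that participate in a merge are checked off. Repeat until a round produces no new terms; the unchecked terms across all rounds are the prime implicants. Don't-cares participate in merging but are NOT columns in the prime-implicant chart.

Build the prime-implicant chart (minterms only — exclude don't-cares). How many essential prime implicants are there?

3

Round 0: 0001✓ 0010✓ 0011✓ 0100 1000✓ 1010✓ 1011✓ 1101✓ 1110✓ 1111✓
Round 1: -010✓ -011✓ 00-1 001-✓ 1-10✓ 1-11✓ 10-0 101-✓ 11-1 111-✓
Round 2: -01- 1-1-
PIs = {-01-, 00-1, 0100, 1-1-, 10-0, 11-1}
Coverage chart:
  m1: 00-1 ←essential
  m2: -01- ←essential
  m8: 10-0 ←essential
  m10: -01-,1-1-,10-0
  m11: -01-,1-1-
  m15: 1-1-,11-1
Essential: -01-, 00-1, 10-0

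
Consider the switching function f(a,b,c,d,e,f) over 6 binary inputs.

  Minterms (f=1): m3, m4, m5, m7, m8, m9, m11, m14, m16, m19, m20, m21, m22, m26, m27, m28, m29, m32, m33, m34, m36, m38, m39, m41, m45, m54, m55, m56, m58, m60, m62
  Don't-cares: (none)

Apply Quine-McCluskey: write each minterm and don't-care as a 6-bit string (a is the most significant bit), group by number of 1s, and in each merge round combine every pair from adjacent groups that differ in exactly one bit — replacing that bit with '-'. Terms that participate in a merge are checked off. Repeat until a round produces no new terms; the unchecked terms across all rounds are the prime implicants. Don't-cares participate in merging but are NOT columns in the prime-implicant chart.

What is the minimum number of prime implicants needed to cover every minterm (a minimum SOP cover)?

14

[col 0] 000011*, 000100*, 000101*, 000111*, 001000*, 001001*, 001011*, 001110, 010000*, 010011*, 010100*, 010101*, 010110*, 011010*, 011011*, 011100*, 011101*, 100000*, 100001*, 100010*, 100100*, 100110*, 100111*, 101001*, 101101*, 110110*, 110111*, 111000*, 111010*, 111100*, 111110*
[col 1] -00100, -00111, -01001, -10110, -11010, -11100, 0-0011*, 0-0100*, 0-0101*, 0-1011*, 00-011*, 000-11, 0001-1, 00010-*, 0010-1, 00100-, 01-011*, 01-100*, 01-101*, 010-00, 0101-0, 01010-*, 01101-, 01110-*, 1-0110*, 1-0111*, 10-001, 100-00*, 100-10*, 1000-0*, 10000-, 1001-0*, 10011-*, 101-01, 11-110, 11011-*, 111-00*, 111-10*, 1110-0*, 1111-0*
[col 2] 0--011, 0-010-, 01-10-, 1-011-, 100--0, 111--0
Prime implicants: -00100, -00111, -01001, -10110, -11010, -11100, 0--011, 0-010-, 000-11, 0001-1, 0010-1, 00100-, 001110, 01-10-, 010-00, 0101-0, 01101-, 1-011-, 10-001, 100--0, 10000-, 101-01, 11-110, 111--0
PI chart (minterm → PIs covering it):
  3 | 0--011,000-11
  4 | -00100,0-010-
  5 | 0-010-,0001-1
  7 | -00111,000-11,0001-1
  8 | 00100-  (sole → essential)
  9 | -01001,0010-1,00100-
  11 | 0--011,0010-1
  14 | 001110  (sole → essential)
  16 | 010-00  (sole → essential)
  19 | 0--011  (sole → essential)
  20 | 0-010-,01-10-,010-00,0101-0
  21 | 0-010-,01-10-
  22 | -10110,0101-0
  26 | -11010,01101-
  27 | 0--011,01101-
  28 | -11100,01-10-
  29 | 01-10-  (sole → essential)
  32 | 100--0,10000-
  33 | 10-001,10000-
  34 | 100--0  (sole → essential)
  36 | -00100,100--0
  38 | 1-011-,100--0
  39 | -00111,1-011-
  41 | -01001,10-001,101-01
  45 | 101-01  (sole → essential)
  54 | -10110,1-011-,11-110
  55 | 1-011-  (sole → essential)
  56 | 111--0  (sole → essential)
  58 | -11010,111--0
  60 | -11100,111--0
  62 | 11-110,111--0
Essential prime implicants: 0--011, 00100-, 001110, 01-10-, 010-00, 1-011-, 100--0, 101-01, 111--0
Petrick residual → -00100, -10110, -11010, 0001-1, 10-001
Minimum SOP uses 14 PIs: b'c'de'f' + bc'def' + bcd'ef' + a'd'ef + a'b'c'df + a'b'cd'e' + a'b'cdef' + a'bde' + a'bc'e'f' + ac'de + ab'd'e'f + ab'c'f' + ab'ce'f + abcf'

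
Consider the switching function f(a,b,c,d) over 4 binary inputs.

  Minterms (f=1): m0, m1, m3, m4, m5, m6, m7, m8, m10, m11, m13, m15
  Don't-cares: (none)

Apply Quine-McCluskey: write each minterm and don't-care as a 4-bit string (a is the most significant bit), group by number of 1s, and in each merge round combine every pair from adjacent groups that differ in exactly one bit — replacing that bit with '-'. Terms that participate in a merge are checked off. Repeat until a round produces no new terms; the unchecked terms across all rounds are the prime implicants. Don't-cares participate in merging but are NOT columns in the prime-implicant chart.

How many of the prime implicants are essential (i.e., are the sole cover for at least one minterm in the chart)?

Round 0: 0000✓ 0001✓ 0011✓ 0100✓ 0101✓ 0110✓ 0111✓ 1000✓ 1010✓ 1011✓ 1101✓ 1111✓
Round 1: -000 -011✓ -101✓ -111✓ 0-00✓ 0-01✓ 0-11✓ 00-1✓ 000-✓ 01-0✓ 01-1✓ 010-✓ 011-✓ 1-11✓ 10-0 101- 11-1✓
Round 2: --11 -1-1 0--1 0-0- 01--
PIs = {--11, -000, -1-1, 0--1, 0-0-, 01--, 10-0, 101-}
Coverage chart:
  m0: -000,0-0-
  m1: 0--1,0-0-
  m3: --11,0--1
  m4: 0-0-,01--
  m5: -1-1,0--1,0-0-,01--
  m6: 01-- ←essential
  m7: --11,-1-1,0--1,01--
  m8: -000,10-0
  m10: 10-0,101-
  m11: --11,101-
  m13: -1-1 ←essential
  m15: --11,-1-1
Essential: -1-1, 01--

2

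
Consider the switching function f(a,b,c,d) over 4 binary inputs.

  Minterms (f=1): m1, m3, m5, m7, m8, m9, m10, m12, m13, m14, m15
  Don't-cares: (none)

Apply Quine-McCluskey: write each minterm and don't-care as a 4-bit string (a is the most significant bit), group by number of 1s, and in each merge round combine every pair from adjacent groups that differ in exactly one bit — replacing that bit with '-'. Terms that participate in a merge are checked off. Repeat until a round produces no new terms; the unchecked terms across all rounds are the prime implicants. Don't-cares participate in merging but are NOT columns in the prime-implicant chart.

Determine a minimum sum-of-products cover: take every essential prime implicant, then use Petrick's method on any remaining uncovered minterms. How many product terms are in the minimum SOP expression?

Round 0: 0001✓ 0011✓ 0101✓ 0111✓ 1000✓ 1001✓ 1010✓ 1100✓ 1101✓ 1110✓ 1111✓
Round 1: -001✓ -101✓ -111✓ 0-01✓ 0-11✓ 00-1✓ 01-1✓ 1-00✓ 1-01✓ 1-10✓ 10-0✓ 100-✓ 11-0✓ 11-1✓ 110-✓ 111-✓
Round 2: --01 -1-1 0--1 1--0 1-0- 11--
PIs = {--01, -1-1, 0--1, 1--0, 1-0-, 11--}
Coverage chart:
  m1: --01,0--1
  m3: 0--1 ←essential
  m5: --01,-1-1,0--1
  m7: -1-1,0--1
  m8: 1--0,1-0-
  m9: --01,1-0-
  m10: 1--0 ←essential
  m12: 1--0,1-0-,11--
  m13: --01,-1-1,1-0-,11--
  m14: 1--0,11--
  m15: -1-1,11--
Essential: 0--1, 1--0
Petrick residual → --01, -1-1
Min cover (4 terms): c'd + bd + a'd + ad'

4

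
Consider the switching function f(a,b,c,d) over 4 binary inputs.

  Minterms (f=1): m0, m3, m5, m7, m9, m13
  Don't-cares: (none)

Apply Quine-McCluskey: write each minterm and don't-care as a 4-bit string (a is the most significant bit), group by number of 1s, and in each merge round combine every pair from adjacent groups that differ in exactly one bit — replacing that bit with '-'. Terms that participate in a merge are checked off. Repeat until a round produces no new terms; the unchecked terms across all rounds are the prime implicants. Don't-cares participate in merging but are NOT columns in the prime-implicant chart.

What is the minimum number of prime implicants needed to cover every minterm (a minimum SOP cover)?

[col 0] 0000, 0011*, 0101*, 0111*, 1001*, 1101*
[col 1] -101, 0-11, 01-1, 1-01
Prime implicants: -101, 0-11, 0000, 01-1, 1-01
PI chart (minterm → PIs covering it):
  0 | 0000  (sole → essential)
  3 | 0-11  (sole → essential)
  5 | -101,01-1
  7 | 0-11,01-1
  9 | 1-01  (sole → essential)
  13 | -101,1-01
Essential prime implicants: 0-11, 0000, 1-01
Petrick residual → -101
Minimum SOP uses 4 PIs: bc'd + a'cd + a'b'c'd' + ac'd

4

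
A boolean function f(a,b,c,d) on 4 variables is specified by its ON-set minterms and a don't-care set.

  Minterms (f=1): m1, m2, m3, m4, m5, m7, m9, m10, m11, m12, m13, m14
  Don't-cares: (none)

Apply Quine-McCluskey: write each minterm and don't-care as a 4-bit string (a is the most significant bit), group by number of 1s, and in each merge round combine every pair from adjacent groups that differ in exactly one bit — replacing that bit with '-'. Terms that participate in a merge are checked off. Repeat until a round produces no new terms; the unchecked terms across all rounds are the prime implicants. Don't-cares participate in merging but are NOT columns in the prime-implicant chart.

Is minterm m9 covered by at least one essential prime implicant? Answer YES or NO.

NO

Round 0: 0001✓ 0010✓ 0011✓ 0100✓ 0101✓ 0111✓ 1001✓ 1010✓ 1011✓ 1100✓ 1101✓ 1110✓
Round 1: -001✓ -010✓ -011✓ -100✓ -101✓ 0-01✓ 0-11✓ 00-1✓ 001-✓ 01-1✓ 010-✓ 1-01✓ 1-10 10-1✓ 101-✓ 11-0 110-✓
Round 2: --01 -0-1 -01- -10- 0--1
PIs = {--01, -0-1, -01-, -10-, 0--1, 1-10, 11-0}
Coverage chart:
  m1: --01,-0-1,0--1
  m2: -01- ←essential
  m3: -0-1,-01-,0--1
  m4: -10- ←essential
  m5: --01,-10-,0--1
  m7: 0--1 ←essential
  m9: --01,-0-1
  m10: -01-,1-10
  m11: -0-1,-01-
  m12: -10-,11-0
  m13: --01,-10-
  m14: 1-10,11-0
Essential: -01-, -10-, 0--1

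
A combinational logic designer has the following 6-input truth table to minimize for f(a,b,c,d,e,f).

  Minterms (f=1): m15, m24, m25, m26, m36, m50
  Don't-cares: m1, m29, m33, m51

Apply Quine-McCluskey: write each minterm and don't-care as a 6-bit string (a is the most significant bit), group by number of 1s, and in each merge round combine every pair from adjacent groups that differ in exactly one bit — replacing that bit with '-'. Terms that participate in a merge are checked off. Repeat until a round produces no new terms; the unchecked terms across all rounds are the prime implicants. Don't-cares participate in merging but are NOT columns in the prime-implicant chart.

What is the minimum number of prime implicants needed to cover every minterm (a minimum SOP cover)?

5

Round 0: 000001✓ 001111 011000✓ 011001✓ 011010✓ 011101✓ 100001✓ 100100 110010✓ 110011✓
Round 1: -00001 011-01 0110-0 01100- 11001-
PIs = {-00001, 001111, 011-01, 0110-0, 01100-, 100100, 11001-}
Coverage chart:
  m15: 001111 ←essential
  m24: 0110-0,01100-
  m25: 011-01,01100-
  m26: 0110-0 ←essential
  m36: 100100 ←essential
  m50: 11001- ←essential
Essential: 001111, 0110-0, 100100, 11001-
Petrick residual → 011-01
Min cover (5 terms): a'b'cdef + a'bce'f + a'bcd'f' + ab'c'de'f' + abc'd'e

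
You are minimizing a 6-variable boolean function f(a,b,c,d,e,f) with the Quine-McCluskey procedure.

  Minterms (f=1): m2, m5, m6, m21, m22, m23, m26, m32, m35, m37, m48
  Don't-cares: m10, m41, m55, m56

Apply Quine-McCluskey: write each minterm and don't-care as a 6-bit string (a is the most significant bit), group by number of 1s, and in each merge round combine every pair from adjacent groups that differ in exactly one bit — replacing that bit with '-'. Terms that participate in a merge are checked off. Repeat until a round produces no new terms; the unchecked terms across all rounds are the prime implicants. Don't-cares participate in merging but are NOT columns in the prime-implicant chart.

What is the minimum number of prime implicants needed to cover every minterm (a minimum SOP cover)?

[col 0] 000010*, 000101*, 000110*, 001010*, 010101*, 010110*, 010111*, 011010*, 100000*, 100011, 100101*, 101001, 110000*, 110111*, 111000*
[col 1] -00101, -10111, 0-0101, 0-0110, 0-1010, 00-010, 000-10, 0101-1, 01011-, 1-0000, 11-000
Prime implicants: -00101, -10111, 0-0101, 0-0110, 0-1010, 00-010, 000-10, 0101-1, 01011-, 1-0000, 100011, 101001, 11-000
PI chart (minterm → PIs covering it):
  2 | 00-010,000-10
  5 | -00101,0-0101
  6 | 0-0110,000-10
  21 | 0-0101,0101-1
  22 | 0-0110,01011-
  23 | -10111,0101-1,01011-
  26 | 0-1010  (sole → essential)
  32 | 1-0000  (sole → essential)
  35 | 100011  (sole → essential)
  37 | -00101  (sole → essential)
  48 | 1-0000,11-000
Essential prime implicants: -00101, 0-1010, 1-0000, 100011
Petrick residual → 0-0101, 000-10, 01011-
Minimum SOP uses 7 PIs: b'c'de'f + a'c'de'f + a'cd'ef' + a'b'c'ef' + a'bc'de + ac'd'e'f' + ab'c'd'ef

7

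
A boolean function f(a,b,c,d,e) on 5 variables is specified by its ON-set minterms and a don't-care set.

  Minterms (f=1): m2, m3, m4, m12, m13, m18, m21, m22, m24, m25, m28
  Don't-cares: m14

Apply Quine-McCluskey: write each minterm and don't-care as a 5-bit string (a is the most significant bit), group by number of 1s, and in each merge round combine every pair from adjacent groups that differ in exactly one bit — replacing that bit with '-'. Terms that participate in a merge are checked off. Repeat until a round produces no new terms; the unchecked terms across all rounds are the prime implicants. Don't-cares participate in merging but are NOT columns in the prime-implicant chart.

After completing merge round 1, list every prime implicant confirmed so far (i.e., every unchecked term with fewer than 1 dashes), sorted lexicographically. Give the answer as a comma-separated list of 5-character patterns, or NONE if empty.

10101

[col 0] 00010*, 00011*, 00100*, 01100*, 01101*, 01110*, 10010*, 10101, 10110*, 11000*, 11001*, 11100*
[col 1] -0010, -1100, 0-100, 0001-, 011-0, 0110-, 10-10, 11-00, 1100-
Prime implicants: -0010, -1100, 0-100, 0001-, 011-0, 0110-, 10-10, 10101, 11-00, 1100-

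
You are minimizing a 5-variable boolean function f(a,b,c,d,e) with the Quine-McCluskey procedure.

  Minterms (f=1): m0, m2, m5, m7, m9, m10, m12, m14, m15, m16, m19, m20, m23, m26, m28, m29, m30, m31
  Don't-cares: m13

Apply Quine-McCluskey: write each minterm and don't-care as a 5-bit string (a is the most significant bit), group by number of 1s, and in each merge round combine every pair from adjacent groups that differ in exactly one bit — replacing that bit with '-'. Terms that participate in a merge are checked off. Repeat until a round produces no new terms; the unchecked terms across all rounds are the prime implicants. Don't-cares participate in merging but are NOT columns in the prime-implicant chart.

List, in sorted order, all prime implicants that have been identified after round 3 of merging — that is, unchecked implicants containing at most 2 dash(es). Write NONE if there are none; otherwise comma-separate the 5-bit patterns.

size-2^0 implicants → 00000(✓)  00010(✓)  00101(✓)  00111(✓)  01001(✓)  01010(✓)  01100(✓)  01101(✓)  01110(✓)  01111(✓)  10000(✓)  10011(✓)  10100(✓)  10111(✓)  11010(✓)  11100(✓)  11101(✓)  11110(✓)  11111(✓)
size-2^1 implicants → -0000  -0111(✓)  -1010(✓)  -1100(✓)  -1101(✓)  -1110(✓)  -1111(✓)  0-010  0-101(✓)  0-111(✓)  000-0  001-1(✓)  01-01  01-10(✓)  011-0(✓)  011-1(✓)  0110-(✓)  0111-(✓)  1-100  1-111(✓)  10-00  10-11  11-10(✓)  111-0(✓)  111-1(✓)  1110-(✓)  1111-(✓)
size-2^2 implicants → --111  -1-10  -11-0(✓)  -11-1(✓)  -110-(✓)  -111-(✓)  0-1-1  011--(✓)  111--(✓)
size-2^3 implicants → -11--
Unchecked terms (primes): --111, -0000, -1-10, -11--, 0-010, 0-1-1, 000-0, 01-01, 1-100, 10-00, 10-11

--111, -0000, -1-10, 0-010, 0-1-1, 000-0, 01-01, 1-100, 10-00, 10-11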